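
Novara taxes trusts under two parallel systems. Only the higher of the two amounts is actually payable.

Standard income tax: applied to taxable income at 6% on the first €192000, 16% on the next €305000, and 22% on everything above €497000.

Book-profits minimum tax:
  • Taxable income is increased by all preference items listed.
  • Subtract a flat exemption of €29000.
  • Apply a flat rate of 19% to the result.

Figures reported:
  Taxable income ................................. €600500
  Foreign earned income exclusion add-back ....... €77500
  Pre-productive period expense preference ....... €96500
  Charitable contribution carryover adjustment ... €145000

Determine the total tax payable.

€169195

Book-profits minimum tax:
  Adjusted income: €600500 + €77500 + €96500 + €145000 = €919500
  Less exemption €29000 → base €890500
  €890500 × 19% = €169195

Standard income tax:
  €192000 × 6% = €11520
  €305000 × 16% = €48800
  €103500 × 22% = €22770
  → €83090

€169195 > €83090, so the book-profits minimum tax is the binding amount.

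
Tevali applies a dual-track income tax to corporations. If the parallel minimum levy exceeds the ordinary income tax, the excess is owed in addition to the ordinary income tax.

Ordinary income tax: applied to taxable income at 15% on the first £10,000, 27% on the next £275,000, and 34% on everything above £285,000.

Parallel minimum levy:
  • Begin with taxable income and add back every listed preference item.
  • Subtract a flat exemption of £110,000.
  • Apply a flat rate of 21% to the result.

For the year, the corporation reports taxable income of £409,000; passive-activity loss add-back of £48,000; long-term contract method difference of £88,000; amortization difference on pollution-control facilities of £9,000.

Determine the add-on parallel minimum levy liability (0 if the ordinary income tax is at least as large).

Parallel minimum levy:
  Adjusted income: £409,000 + £48,000 + £88,000 + £9,000 = £554,000
  Less exemption £110,000 → base £444,000
  £444,000 × 21% = £93,240

Ordinary income tax:
  £10,000 × 15% = £1,500
  £275,000 × 27% = £74,250
  £124,000 × 34% = £42,160
  → £117,910

£93,240 ≤ £117,910, so no add-on is due.

£0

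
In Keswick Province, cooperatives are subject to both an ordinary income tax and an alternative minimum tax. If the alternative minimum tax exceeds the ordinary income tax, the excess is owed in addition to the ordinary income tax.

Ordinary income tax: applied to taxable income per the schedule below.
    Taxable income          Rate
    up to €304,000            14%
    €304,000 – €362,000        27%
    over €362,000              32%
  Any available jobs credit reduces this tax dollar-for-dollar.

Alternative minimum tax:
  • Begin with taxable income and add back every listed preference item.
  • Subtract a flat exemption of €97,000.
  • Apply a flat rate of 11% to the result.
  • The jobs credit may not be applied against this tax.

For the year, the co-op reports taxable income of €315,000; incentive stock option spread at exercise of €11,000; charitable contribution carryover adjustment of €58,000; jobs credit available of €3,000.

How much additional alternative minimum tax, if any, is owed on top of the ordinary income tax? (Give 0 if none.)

Ordinary income tax:
  €304,000 × 14% = €42,560
  €11,000 × 27% = €2,970
  → €45,530
  Less jobs credit €3,000 → €42,530

Alternative minimum tax:
  Adjusted income: €315,000 + €11,000 + €58,000 = €384,000
  Less exemption €97,000 → base €287,000
  €287,000 × 11% = €31,570

€31,570 ≤ €42,530, so no add-on is due.

€0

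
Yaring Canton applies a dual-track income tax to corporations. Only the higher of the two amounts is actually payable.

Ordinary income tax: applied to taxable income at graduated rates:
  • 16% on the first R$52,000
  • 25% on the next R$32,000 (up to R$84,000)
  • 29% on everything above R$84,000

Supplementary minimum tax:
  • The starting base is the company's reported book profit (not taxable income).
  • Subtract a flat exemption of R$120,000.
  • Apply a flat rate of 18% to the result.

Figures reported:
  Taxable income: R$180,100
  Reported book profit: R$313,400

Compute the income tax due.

Ordinary income tax:
  R$52,000 × 16% = R$8,320
  R$32,000 × 25% = R$8,000
  R$96,100 × 29% = R$27,869
  → R$44,189

Supplementary minimum tax:
  Base (reported book profit): R$313,400
  Less exemption R$120,000 → base R$193,400
  R$193,400 × 18% = R$34,812

R$44,189 > R$34,812, so the ordinary income tax governs.

R$44,189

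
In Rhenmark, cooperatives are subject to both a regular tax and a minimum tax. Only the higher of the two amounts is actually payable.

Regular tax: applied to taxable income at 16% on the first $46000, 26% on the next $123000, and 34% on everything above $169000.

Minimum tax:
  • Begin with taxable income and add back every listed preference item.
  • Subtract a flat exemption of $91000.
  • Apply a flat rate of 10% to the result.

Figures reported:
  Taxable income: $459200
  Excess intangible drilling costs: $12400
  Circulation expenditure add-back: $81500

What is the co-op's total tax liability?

$138008

Minimum tax:
  Adjusted income: $459200 + $12400 + $81500 = $553100
  Less exemption $91000 → base $462100
  $462100 × 10% = $46210

Regular tax:
  $46000 × 16% = $7360
  $123000 × 26% = $31980
  $290200 × 34% = $98668
  → $138008

$138008 > $46210, so the regular tax governs.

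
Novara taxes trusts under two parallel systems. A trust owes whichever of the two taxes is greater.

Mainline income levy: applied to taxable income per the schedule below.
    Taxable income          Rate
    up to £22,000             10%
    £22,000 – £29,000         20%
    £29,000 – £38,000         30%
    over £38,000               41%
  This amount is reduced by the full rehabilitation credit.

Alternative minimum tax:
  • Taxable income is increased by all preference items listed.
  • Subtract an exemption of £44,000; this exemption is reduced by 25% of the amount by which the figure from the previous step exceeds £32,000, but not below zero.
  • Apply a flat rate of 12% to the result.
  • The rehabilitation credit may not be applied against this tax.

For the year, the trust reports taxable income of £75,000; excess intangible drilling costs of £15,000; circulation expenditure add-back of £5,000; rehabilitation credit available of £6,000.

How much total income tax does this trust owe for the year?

£15,470

Mainline income levy:
  £22,000 × 10% = £2,200
  £7,000 × 20% = £1,400
  £9,000 × 30% = £2,700
  £37,000 × 41% = £15,170
  → £21,470
  Less rehabilitation credit £6,000 → £15,470

Alternative minimum tax:
  Adjusted income: £75,000 + £15,000 + £5,000 = £95,000
  Exemption: £44,000 − 25% × (£95,000 − £32,000) = £44,000 − £15,750 = £28,250
  Base: £95,000 − £28,250 = £66,750
  £66,750 × 12% = £8,010

£15,470 > £8,010, so the mainline income levy governs.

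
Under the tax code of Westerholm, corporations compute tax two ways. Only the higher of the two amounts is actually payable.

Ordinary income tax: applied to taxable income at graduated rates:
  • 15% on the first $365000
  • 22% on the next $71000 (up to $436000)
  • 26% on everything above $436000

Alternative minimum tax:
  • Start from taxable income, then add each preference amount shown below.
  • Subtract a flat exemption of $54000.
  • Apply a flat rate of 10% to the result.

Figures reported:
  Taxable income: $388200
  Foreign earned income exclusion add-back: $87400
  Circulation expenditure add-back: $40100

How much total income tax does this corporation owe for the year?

$59854

Alternative minimum tax:
  Adjusted income: $388200 + $87400 + $40100 = $515700
  Less exemption $54000 → base $461700
  $461700 × 10% = $46170

Ordinary income tax:
  $365000 × 15% = $54750
  $23200 × 22% = $5104
  → $59854

$59854 > $46170, so the ordinary income tax governs.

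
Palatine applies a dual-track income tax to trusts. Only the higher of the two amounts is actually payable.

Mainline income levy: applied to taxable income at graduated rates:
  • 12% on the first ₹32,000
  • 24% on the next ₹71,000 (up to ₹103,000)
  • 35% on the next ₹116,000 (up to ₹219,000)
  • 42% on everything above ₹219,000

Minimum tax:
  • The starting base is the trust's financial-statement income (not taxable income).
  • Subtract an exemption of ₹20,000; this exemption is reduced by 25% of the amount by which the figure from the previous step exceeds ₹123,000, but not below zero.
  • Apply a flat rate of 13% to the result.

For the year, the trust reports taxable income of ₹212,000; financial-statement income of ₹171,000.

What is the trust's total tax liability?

₹59,030

Minimum tax:
  Base (financial-statement income): ₹171,000
  Exemption: ₹20,000 − 25% × (₹171,000 − ₹123,000) = ₹20,000 − ₹12,000 = ₹8,000
  Base: ₹171,000 − ₹8,000 = ₹163,000
  ₹163,000 × 13% = ₹21,190

Mainline income levy:
  ₹32,000 × 12% = ₹3,840
  ₹71,000 × 24% = ₹17,040
  ₹109,000 × 35% = ₹38,150
  → ₹59,030

₹59,030 > ₹21,190, so the mainline income levy governs.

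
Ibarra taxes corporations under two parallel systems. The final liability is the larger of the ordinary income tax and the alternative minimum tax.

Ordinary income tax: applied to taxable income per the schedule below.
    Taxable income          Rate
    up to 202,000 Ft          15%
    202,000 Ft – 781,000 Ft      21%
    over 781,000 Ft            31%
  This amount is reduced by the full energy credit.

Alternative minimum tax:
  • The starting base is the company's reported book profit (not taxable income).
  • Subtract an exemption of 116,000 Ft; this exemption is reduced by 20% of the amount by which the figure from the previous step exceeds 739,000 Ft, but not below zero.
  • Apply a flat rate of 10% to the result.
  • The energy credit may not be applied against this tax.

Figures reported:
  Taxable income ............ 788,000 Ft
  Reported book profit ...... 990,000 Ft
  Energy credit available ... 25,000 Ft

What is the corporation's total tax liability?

129,060 Ft

Alternative minimum tax:
  Base (reported book profit): 990,000 Ft
  Exemption: 116,000 Ft − 20% × (990,000 Ft − 739,000 Ft) = 116,000 Ft − 50,200 Ft = 65,800 Ft
  Base: 990,000 Ft − 65,800 Ft = 924,200 Ft
  924,200 Ft × 10% = 92,420 Ft

Ordinary income tax:
  202,000 Ft × 15% = 30,300 Ft
  579,000 Ft × 21% = 121,590 Ft
  7,000 Ft × 31% = 2,170 Ft
  → 154,060 Ft
  Less energy credit 25,000 Ft → 129,060 Ft

129,060 Ft > 92,420 Ft, so the ordinary income tax governs.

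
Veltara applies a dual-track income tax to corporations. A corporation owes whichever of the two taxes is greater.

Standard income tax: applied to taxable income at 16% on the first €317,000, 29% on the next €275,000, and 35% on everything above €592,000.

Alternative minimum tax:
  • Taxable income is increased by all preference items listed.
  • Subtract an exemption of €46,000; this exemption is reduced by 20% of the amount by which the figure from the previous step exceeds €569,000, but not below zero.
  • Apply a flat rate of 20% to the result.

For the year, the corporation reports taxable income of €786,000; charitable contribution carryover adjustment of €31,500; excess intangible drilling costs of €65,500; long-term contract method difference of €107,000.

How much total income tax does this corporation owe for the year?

€198,370

Standard income tax:
  €317,000 × 16% = €50,720
  €275,000 × 29% = €79,750
  €194,000 × 35% = €67,900
  → €198,370

Alternative minimum tax:
  Adjusted income: €786,000 + €31,500 + €65,500 + €107,000 = €990,000
  Exemption: 20% × (€990,000 − €569,000) = €84,200 ≥ €46,000, so the exemption is fully phased out
  Base: €990,000 − €0 = €990,000
  €990,000 × 20% = €198,000

€198,370 > €198,000, so the standard income tax governs.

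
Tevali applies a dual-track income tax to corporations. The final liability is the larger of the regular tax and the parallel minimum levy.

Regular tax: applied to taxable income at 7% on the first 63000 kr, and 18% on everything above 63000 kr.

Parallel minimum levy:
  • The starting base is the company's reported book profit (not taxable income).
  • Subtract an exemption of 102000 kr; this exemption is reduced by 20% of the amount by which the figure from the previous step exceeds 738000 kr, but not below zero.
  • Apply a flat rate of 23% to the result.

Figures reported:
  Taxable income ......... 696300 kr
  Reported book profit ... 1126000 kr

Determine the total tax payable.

253368 kr

Regular tax:
  63000 kr × 7% = 4410 kr
  633300 kr × 18% = 113994 kr
  → 118404 kr

Parallel minimum levy:
  Base (reported book profit): 1126000 kr
  Exemption: 102000 kr − 20% × (1126000 kr − 738000 kr) = 102000 kr − 77600 kr = 24400 kr
  Base: 1126000 kr − 24400 kr = 1101600 kr
  1101600 kr × 23% = 253368 kr

253368 kr > 118404 kr, so the parallel minimum levy is the binding amount.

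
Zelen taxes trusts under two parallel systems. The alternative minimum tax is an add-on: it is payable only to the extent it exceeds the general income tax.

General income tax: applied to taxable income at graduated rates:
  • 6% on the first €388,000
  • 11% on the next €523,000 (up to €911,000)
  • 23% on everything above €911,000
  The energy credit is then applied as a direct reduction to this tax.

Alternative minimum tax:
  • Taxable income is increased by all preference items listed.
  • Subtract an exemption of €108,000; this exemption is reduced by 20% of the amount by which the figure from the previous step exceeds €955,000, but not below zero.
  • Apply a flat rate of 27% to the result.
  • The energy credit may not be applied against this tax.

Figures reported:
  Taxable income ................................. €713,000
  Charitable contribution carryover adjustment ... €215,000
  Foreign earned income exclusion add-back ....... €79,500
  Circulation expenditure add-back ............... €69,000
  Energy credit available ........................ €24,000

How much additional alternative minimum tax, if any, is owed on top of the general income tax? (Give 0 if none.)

Alternative minimum tax:
  Adjusted income: €713,000 + €215,000 + €79,500 + €69,000 = €1,076,500
  Exemption: €108,000 − 20% × (€1,076,500 − €955,000) = €108,000 − €24,300 = €83,700
  Base: €1,076,500 − €83,700 = €992,800
  €992,800 × 27% = €268,056

General income tax:
  €388,000 × 6% = €23,280
  €325,000 × 11% = €35,750
  → €59,030
  Less energy credit €24,000 → €35,030

Excess of alternative minimum tax over general income tax: €268,056 − €35,030 = €233,026.

€233,026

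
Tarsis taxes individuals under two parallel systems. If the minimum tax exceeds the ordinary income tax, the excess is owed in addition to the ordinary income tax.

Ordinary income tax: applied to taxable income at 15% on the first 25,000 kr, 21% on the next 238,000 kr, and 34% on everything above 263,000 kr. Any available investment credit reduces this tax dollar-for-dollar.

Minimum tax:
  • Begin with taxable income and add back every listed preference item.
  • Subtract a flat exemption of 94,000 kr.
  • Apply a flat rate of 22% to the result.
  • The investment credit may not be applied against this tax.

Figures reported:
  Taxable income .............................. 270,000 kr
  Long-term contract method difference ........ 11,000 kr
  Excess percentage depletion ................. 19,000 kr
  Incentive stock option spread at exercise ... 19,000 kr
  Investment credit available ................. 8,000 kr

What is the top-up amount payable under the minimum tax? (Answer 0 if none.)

Minimum tax:
  Adjusted income: 270,000 kr + 11,000 kr + 19,000 kr + 19,000 kr = 319,000 kr
  Less exemption 94,000 kr → base 225,000 kr
  225,000 kr × 22% = 49,500 kr

Ordinary income tax:
  25,000 kr × 15% = 3,750 kr
  238,000 kr × 21% = 49,980 kr
  7,000 kr × 34% = 2,380 kr
  → 56,110 kr
  Less investment credit 8,000 kr → 48,110 kr

Excess of minimum tax over ordinary income tax: 49,500 kr − 48,110 kr = 1,390 kr.

1,390 kr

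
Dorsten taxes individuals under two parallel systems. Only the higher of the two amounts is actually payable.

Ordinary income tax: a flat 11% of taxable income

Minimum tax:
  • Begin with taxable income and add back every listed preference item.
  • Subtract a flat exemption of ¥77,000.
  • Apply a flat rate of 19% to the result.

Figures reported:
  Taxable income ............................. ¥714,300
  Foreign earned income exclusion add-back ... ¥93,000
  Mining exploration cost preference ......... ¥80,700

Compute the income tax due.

Minimum tax:
  Adjusted income: ¥714,300 + ¥93,000 + ¥80,700 = ¥888,000
  Less exemption ¥77,000 → base ¥811,000
  ¥811,000 × 19% = ¥154,090

Ordinary income tax:
  ¥714,300 × 11% = ¥78,573

¥154,090 > ¥78,573, so the minimum tax is the binding amount.

¥154,090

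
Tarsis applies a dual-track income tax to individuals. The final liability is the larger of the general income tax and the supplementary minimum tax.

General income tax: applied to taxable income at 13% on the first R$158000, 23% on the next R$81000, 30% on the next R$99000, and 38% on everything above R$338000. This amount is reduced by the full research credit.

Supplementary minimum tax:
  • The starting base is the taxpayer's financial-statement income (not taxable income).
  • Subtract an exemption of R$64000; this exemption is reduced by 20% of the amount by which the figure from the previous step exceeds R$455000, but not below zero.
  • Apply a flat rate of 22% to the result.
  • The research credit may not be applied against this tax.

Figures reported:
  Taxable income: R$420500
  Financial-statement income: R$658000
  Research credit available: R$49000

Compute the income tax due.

R$139612

General income tax:
  R$158000 × 13% = R$20540
  R$81000 × 23% = R$18630
  R$99000 × 30% = R$29700
  R$82500 × 38% = R$31350
  → R$100220
  Less research credit R$49000 → R$51220

Supplementary minimum tax:
  Base (financial-statement income): R$658000
  Exemption: R$64000 − 20% × (R$658000 − R$455000) = R$64000 − R$40600 = R$23400
  Base: R$658000 − R$23400 = R$634600
  R$634600 × 22% = R$139612

R$139612 > R$51220, so the supplementary minimum tax is the binding amount.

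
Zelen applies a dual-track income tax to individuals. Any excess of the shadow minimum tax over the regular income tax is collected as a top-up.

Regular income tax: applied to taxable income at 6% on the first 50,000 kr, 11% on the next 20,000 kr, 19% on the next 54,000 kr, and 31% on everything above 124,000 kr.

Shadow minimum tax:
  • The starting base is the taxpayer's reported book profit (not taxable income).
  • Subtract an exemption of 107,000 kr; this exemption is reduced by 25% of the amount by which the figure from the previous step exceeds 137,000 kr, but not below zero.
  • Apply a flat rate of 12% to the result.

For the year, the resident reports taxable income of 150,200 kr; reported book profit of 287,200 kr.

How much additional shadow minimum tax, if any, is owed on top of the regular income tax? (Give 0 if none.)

2,548 kr

Regular income tax:
  50,000 kr × 6% = 3,000 kr
  20,000 kr × 11% = 2,200 kr
  54,000 kr × 19% = 10,260 kr
  26,200 kr × 31% = 8,122 kr
  → 23,582 kr

Shadow minimum tax:
  Base (reported book profit): 287,200 kr
  Exemption: 107,000 kr − 25% × (287,200 kr − 137,000 kr) = 107,000 kr − 37,550 kr = 69,450 kr
  Base: 287,200 kr − 69,450 kr = 217,750 kr
  217,750 kr × 12% = 26,130 kr

Excess of shadow minimum tax over regular income tax: 26,130 kr − 23,582 kr = 2,548 kr.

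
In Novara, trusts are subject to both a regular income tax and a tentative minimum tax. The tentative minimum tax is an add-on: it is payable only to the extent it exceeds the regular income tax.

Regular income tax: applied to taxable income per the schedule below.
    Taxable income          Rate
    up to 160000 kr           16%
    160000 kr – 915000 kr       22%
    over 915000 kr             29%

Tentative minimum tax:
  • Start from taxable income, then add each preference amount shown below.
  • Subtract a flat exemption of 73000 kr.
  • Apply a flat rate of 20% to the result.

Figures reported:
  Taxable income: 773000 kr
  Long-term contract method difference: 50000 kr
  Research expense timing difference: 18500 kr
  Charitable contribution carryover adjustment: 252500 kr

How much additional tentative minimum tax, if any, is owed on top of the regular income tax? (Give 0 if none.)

43740 kr

Tentative minimum tax:
  Adjusted income: 773000 kr + 50000 kr + 18500 kr + 252500 kr = 1094000 kr
  Less exemption 73000 kr → base 1021000 kr
  1021000 kr × 20% = 204200 kr

Regular income tax:
  160000 kr × 16% = 25600 kr
  613000 kr × 22% = 134860 kr
  → 160460 kr

Excess of tentative minimum tax over regular income tax: 204200 kr − 160460 kr = 43740 kr.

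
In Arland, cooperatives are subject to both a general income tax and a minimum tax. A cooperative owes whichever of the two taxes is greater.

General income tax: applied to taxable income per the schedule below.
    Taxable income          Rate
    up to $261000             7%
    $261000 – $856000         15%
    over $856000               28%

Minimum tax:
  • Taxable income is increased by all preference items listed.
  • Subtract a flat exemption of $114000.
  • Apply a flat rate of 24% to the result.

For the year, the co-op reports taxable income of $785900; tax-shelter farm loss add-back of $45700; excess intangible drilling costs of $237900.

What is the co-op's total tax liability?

General income tax:
  $261000 × 7% = $18270
  $524900 × 15% = $78735
  → $97005

Minimum tax:
  Adjusted income: $785900 + $45700 + $237900 = $1069500
  Less exemption $114000 → base $955500
  $955500 × 24% = $229320

$229320 > $97005, so the minimum tax is the binding amount.

$229320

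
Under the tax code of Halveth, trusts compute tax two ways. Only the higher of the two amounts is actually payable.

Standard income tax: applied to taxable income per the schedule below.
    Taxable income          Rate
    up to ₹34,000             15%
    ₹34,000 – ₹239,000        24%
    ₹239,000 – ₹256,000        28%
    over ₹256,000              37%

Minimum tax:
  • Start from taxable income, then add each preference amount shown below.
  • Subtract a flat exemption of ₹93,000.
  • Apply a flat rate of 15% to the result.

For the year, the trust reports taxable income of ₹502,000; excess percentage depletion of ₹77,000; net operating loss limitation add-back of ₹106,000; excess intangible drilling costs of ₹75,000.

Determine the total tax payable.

Standard income tax:
  ₹34,000 × 15% = ₹5,100
  ₹205,000 × 24% = ₹49,200
  ₹17,000 × 28% = ₹4,760
  ₹246,000 × 37% = ₹91,020
  → ₹150,080

Minimum tax:
  Adjusted income: ₹502,000 + ₹77,000 + ₹106,000 + ₹75,000 = ₹760,000
  Less exemption ₹93,000 → base ₹667,000
  ₹667,000 × 15% = ₹100,050

₹150,080 > ₹100,050, so the standard income tax governs.

₹150,080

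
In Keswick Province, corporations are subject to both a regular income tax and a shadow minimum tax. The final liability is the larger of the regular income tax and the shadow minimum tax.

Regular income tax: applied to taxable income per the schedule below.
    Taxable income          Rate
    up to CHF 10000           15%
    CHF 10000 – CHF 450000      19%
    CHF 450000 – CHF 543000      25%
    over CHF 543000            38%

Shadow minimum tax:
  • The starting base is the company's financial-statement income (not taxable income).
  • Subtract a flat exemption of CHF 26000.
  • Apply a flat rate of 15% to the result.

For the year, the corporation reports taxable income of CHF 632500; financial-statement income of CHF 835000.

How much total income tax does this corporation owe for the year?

Shadow minimum tax:
  Base (financial-statement income): CHF 835000
  Less exemption CHF 26000 → base CHF 809000
  CHF 809000 × 15% = CHF 121350

Regular income tax:
  CHF 10000 × 15% = CHF 1500
  CHF 440000 × 19% = CHF 83600
  CHF 93000 × 25% = CHF 23250
  CHF 89500 × 38% = CHF 34010
  → CHF 142360

CHF 142360 > CHF 121350, so the regular income tax governs.

CHF 142360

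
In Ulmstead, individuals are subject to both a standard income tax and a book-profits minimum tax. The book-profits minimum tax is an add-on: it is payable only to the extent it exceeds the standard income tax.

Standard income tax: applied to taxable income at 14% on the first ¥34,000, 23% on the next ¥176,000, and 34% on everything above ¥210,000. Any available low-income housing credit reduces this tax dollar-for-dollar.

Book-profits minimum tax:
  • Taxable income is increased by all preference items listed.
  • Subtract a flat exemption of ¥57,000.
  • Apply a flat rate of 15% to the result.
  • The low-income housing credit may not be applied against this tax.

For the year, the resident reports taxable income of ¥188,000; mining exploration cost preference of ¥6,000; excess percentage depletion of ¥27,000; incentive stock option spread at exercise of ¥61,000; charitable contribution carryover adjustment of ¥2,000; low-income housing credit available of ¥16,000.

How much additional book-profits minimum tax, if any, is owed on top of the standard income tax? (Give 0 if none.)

Standard income tax:
  ¥34,000 × 14% = ¥4,760
  ¥154,000 × 23% = ¥35,420
  → ¥40,180
  Less low-income housing credit ¥16,000 → ¥24,180

Book-profits minimum tax:
  Adjusted income: ¥188,000 + ¥6,000 + ¥27,000 + ¥61,000 + ¥2,000 = ¥284,000
  Less exemption ¥57,000 → base ¥227,000
  ¥227,000 × 15% = ¥34,050

Excess of book-profits minimum tax over standard income tax: ¥34,050 − ¥24,180 = ¥9,870.

¥9,870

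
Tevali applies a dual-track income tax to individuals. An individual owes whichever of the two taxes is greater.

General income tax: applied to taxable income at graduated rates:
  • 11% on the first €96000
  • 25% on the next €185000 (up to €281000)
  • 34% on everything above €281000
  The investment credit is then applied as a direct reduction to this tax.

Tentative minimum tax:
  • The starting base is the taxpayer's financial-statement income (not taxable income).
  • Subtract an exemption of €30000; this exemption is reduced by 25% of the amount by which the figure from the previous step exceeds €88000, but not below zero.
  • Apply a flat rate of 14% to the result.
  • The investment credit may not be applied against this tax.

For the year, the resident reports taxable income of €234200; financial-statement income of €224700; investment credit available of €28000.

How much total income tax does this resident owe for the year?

€31458

Tentative minimum tax:
  Base (financial-statement income): €224700
  Exemption: 25% × (€224700 − €88000) = €34175 ≥ €30000, so the exemption is fully phased out
  Base: €224700 − €0 = €224700
  €224700 × 14% = €31458

General income tax:
  €96000 × 11% = €10560
  €138200 × 25% = €34550
  → €45110
  Less investment credit €28000 → €17110

€31458 > €17110, so the tentative minimum tax is the binding amount.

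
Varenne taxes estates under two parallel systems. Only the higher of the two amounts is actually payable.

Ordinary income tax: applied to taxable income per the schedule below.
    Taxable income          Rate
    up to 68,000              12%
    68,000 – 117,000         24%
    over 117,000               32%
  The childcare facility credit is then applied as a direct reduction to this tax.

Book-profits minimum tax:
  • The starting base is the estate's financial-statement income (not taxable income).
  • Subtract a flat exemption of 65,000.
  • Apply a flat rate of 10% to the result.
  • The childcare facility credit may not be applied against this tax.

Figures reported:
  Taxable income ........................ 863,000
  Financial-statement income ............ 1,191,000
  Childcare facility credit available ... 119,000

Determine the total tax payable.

Ordinary income tax:
  68,000 × 12% = 8,160
  49,000 × 24% = 11,760
  746,000 × 32% = 238,720
  → 258,640
  Less childcare facility credit 119,000 → 139,640

Book-profits minimum tax:
  Base (financial-statement income): 1,191,000
  Less exemption 65,000 → base 1,126,000
  1,126,000 × 10% = 112,600

139,640 > 112,600, so the ordinary income tax governs.

139,640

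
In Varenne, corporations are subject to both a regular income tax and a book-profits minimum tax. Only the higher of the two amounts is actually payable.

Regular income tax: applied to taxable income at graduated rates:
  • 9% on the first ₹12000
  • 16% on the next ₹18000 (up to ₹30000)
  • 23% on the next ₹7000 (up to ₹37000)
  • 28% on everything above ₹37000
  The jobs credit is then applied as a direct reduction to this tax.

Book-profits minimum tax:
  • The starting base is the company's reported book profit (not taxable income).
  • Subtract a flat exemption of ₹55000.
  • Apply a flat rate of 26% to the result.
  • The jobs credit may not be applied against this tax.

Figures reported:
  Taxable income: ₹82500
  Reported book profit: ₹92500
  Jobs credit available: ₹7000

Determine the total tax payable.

₹11310

Book-profits minimum tax:
  Base (reported book profit): ₹92500
  Less exemption ₹55000 → base ₹37500
  ₹37500 × 26% = ₹9750

Regular income tax:
  ₹12000 × 9% = ₹1080
  ₹18000 × 16% = ₹2880
  ₹7000 × 23% = ₹1610
  ₹45500 × 28% = ₹12740
  → ₹18310
  Less jobs credit ₹7000 → ₹11310

₹11310 > ₹9750, so the regular income tax governs.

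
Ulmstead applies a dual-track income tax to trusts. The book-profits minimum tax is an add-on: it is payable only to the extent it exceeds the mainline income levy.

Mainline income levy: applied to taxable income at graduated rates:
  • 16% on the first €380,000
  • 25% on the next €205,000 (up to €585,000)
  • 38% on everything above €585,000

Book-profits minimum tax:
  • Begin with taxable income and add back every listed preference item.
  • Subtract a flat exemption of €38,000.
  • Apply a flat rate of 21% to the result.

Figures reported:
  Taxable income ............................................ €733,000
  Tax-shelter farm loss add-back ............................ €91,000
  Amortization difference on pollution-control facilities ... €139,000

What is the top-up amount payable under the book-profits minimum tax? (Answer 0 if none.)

Mainline income levy:
  €380,000 × 16% = €60,800
  €205,000 × 25% = €51,250
  €148,000 × 38% = €56,240
  → €168,290

Book-profits minimum tax:
  Adjusted income: €733,000 + €91,000 + €139,000 = €963,000
  Less exemption €38,000 → base €925,000
  €925,000 × 21% = €194,250

Excess of book-profits minimum tax over mainline income levy: €194,250 − €168,290 = €25,960.

€25,960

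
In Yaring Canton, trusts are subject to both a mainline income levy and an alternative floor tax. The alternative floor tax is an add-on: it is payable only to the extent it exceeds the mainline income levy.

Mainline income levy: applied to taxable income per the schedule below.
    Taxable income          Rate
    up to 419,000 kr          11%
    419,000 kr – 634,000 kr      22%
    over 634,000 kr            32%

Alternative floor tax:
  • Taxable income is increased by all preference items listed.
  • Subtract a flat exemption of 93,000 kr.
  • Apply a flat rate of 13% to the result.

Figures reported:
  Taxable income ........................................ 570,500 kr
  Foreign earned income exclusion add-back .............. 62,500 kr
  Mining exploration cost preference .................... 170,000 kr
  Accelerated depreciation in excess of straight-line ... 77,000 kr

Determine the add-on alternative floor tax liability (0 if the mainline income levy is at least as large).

22,890 kr

Mainline income levy:
  419,000 kr × 11% = 46,090 kr
  151,500 kr × 22% = 33,330 kr
  → 79,420 kr

Alternative floor tax:
  Adjusted income: 570,500 kr + 62,500 kr + 170,000 kr + 77,000 kr = 880,000 kr
  Less exemption 93,000 kr → base 787,000 kr
  787,000 kr × 13% = 102,310 kr

Excess of alternative floor tax over mainline income levy: 102,310 kr − 79,420 kr = 22,890 kr.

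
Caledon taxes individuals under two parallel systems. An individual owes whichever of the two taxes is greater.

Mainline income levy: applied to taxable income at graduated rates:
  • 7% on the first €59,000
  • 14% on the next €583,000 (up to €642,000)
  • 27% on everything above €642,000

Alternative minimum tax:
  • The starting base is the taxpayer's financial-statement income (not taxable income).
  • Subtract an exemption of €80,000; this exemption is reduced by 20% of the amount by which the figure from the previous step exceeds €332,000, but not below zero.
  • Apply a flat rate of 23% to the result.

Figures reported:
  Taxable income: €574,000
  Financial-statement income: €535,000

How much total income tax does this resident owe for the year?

€113,988

Mainline income levy:
  €59,000 × 7% = €4,130
  €515,000 × 14% = €72,100
  → €76,230

Alternative minimum tax:
  Base (financial-statement income): €535,000
  Exemption: €80,000 − 20% × (€535,000 − €332,000) = €80,000 − €40,600 = €39,400
  Base: €535,000 − €39,400 = €495,600
  €495,600 × 23% = €113,988

€113,988 > €76,230, so the alternative minimum tax is the binding amount.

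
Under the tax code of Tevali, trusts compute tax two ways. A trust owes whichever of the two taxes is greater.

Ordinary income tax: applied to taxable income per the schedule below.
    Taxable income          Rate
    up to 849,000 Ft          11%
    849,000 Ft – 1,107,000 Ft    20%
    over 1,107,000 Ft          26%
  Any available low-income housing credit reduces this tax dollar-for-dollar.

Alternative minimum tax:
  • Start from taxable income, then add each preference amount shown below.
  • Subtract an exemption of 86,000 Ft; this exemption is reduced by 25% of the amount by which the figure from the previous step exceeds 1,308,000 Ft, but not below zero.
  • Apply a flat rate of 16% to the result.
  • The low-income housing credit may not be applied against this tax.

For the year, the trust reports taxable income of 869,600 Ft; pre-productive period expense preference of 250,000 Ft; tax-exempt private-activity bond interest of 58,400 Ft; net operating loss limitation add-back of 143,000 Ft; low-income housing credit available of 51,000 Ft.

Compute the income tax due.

198,120 Ft

Ordinary income tax:
  849,000 Ft × 11% = 93,390 Ft
  20,600 Ft × 20% = 4,120 Ft
  → 97,510 Ft
  Less low-income housing credit 51,000 Ft → 46,510 Ft

Alternative minimum tax:
  Adjusted income: 869,600 Ft + 250,000 Ft + 58,400 Ft + 143,000 Ft = 1,321,000 Ft
  Exemption: 86,000 Ft − 25% × (1,321,000 Ft − 1,308,000 Ft) = 86,000 Ft − 3,250 Ft = 82,750 Ft
  Base: 1,321,000 Ft − 82,750 Ft = 1,238,250 Ft
  1,238,250 Ft × 16% = 198,120 Ft

198,120 Ft > 46,510 Ft, so the alternative minimum tax is the binding amount.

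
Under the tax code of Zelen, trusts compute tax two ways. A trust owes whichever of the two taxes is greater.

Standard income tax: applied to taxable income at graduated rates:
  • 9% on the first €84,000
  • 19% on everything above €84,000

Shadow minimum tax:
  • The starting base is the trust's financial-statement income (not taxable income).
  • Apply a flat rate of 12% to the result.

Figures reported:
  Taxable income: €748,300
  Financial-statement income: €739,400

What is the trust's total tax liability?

Standard income tax:
  €84,000 × 9% = €7,560
  €664,300 × 19% = €126,217
  → €133,777

Shadow minimum tax:
  Base (financial-statement income): €739,400
  €739,400 × 12% = €88,728

€133,777 > €88,728, so the standard income tax governs.

€133,777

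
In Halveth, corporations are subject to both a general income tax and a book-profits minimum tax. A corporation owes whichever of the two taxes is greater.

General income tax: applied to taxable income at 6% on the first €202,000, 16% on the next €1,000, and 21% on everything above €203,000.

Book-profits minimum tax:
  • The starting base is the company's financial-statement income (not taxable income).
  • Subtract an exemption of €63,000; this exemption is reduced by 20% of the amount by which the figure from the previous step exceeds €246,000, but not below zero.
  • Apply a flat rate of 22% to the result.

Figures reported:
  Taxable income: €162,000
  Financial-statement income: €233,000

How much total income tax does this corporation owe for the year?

€37,400

Book-profits minimum tax:
  Base (financial-statement income): €233,000
  Exemption: €233,000 ≤ €246,000, so full €63,000 applies
  Base: €233,000 − €63,000 = €170,000
  €170,000 × 22% = €37,400

General income tax:
  €162,000 × 6% = €9,720

€37,400 > €9,720, so the book-profits minimum tax is the binding amount.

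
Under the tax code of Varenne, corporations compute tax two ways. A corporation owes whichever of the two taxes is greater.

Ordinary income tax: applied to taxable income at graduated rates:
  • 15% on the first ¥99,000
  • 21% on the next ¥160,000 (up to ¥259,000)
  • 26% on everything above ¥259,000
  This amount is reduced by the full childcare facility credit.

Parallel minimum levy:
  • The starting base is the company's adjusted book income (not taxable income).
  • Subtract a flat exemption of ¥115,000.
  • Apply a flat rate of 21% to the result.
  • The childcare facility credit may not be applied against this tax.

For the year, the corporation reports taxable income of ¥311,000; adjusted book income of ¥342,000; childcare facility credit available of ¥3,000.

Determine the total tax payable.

Ordinary income tax:
  ¥99,000 × 15% = ¥14,850
  ¥160,000 × 21% = ¥33,600
  ¥52,000 × 26% = ¥13,520
  → ¥61,970
  Less childcare facility credit ¥3,000 → ¥58,970

Parallel minimum levy:
  Base (adjusted book income): ¥342,000
  Less exemption ¥115,000 → base ¥227,000
  ¥227,000 × 21% = ¥47,670

¥58,970 > ¥47,670, so the ordinary income tax governs.

¥58,970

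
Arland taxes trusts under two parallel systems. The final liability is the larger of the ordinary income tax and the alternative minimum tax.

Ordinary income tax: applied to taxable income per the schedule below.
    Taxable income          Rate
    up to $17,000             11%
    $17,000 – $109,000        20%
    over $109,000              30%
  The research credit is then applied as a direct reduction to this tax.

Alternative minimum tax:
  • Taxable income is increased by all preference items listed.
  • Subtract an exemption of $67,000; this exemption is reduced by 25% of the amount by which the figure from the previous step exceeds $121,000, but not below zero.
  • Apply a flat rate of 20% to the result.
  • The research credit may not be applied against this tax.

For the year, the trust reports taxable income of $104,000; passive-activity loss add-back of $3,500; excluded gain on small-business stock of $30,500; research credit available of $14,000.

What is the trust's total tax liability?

Alternative minimum tax:
  Adjusted income: $104,000 + $3,500 + $30,500 = $138,000
  Exemption: $67,000 − 25% × ($138,000 − $121,000) = $67,000 − $4,250 = $62,750
  Base: $138,000 − $62,750 = $75,250
  $75,250 × 20% = $15,050

Ordinary income tax:
  $17,000 × 11% = $1,870
  $87,000 × 20% = $17,400
  → $19,270
  Less research credit $14,000 → $5,270

$15,050 > $5,270, so the alternative minimum tax is the binding amount.

$15,050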